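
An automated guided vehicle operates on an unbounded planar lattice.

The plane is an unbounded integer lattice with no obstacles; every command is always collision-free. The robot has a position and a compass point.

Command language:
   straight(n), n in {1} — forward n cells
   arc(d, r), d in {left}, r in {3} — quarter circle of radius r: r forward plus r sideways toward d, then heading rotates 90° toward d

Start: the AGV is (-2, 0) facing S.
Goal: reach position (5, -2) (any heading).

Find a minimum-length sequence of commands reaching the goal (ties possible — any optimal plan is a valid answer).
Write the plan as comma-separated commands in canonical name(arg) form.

straight(1), straight(1), arc(left, 3), straight(1), arc(left, 3)

begin: (-2, 0) facing S
step 1 (straight(1)): (-2, -1) facing S
step 2 (straight(1)): (-2, -2) facing S
step 3 (arc(left, 3)): (1, -5) facing E
step 4 (straight(1)): (2, -5) facing E
step 5 (arc(left, 3)): (5, -2) facing N
nothing shorter than 5 reaches the goal.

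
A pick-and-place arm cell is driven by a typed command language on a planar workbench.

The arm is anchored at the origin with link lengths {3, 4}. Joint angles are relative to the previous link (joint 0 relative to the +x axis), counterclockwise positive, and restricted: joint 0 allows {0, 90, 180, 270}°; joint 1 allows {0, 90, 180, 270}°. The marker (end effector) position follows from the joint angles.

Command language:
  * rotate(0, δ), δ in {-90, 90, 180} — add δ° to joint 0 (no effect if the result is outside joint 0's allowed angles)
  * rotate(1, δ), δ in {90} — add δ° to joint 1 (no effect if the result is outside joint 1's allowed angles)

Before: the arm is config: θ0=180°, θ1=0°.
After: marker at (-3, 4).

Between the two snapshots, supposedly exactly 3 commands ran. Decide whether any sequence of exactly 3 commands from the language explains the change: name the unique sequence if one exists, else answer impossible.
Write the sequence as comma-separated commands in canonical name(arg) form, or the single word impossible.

rotate(1, 90), rotate(1, 90), rotate(1, 90)

initial: config: θ0=180°, θ1=0°
1. rotate(1, 90) → config: θ0=180°, θ1=90°
2. rotate(1, 90) → config: θ0=180°, θ1=180°
3. rotate(1, 90) → config: θ0=180°, θ1=270°
no other 3-command option fits: unique.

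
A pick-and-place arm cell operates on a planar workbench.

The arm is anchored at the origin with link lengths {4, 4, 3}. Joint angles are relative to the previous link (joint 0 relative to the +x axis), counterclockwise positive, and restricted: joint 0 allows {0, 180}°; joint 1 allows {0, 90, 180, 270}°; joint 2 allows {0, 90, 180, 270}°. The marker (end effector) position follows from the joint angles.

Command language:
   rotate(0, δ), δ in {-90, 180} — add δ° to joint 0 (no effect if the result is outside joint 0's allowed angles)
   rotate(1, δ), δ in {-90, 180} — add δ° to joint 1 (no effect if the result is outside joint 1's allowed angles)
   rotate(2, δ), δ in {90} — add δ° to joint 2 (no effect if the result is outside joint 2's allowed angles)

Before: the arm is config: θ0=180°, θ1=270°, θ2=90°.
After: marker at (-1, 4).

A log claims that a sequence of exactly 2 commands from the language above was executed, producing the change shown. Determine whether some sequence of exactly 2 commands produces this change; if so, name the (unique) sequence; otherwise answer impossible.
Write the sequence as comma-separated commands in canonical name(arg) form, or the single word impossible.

t0: config: θ0=180°, θ1=270°, θ2=90°
step 1 (rotate(2, 90)): config: θ0=180°, θ1=270°, θ2=180°
step 2 (rotate(2, 90)): config: θ0=180°, θ1=270°, θ2=270°
uniquely the one of 25 2-step routes that fits.

rotate(2, 90), rotate(2, 90)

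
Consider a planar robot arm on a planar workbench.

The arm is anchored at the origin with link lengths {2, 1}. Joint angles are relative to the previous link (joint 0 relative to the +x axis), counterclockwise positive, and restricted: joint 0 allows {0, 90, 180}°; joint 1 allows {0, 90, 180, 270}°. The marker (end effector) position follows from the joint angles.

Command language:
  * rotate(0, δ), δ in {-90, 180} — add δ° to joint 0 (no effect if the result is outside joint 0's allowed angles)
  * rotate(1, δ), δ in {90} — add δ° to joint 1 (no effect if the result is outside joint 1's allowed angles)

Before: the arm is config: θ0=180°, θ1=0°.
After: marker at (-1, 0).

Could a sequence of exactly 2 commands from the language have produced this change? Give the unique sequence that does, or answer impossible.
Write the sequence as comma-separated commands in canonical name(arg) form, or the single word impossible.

from: config: θ0=180°, θ1=0°
t=1 rotate(1, 90) ⇒ config: θ0=180°, θ1=90°
t=2 rotate(1, 90) ⇒ config: θ0=180°, θ1=180°
no rival 2-sequence matches.

rotate(1, 90), rotate(1, 90)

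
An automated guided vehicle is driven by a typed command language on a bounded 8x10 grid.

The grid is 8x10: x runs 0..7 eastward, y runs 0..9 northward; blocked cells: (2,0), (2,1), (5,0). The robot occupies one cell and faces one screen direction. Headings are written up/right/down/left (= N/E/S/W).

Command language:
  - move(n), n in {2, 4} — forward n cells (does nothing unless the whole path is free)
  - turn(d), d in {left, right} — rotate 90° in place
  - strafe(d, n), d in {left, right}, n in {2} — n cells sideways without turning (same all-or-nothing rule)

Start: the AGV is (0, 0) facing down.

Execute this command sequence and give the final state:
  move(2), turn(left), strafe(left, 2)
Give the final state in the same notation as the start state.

from: (0, 0) facing down
t=1 move(2) ⇒ (0, 0) facing down
t=2 turn(left) ⇒ (0, 0) facing right
t=3 strafe(left, 2) ⇒ (0, 2) facing right

(0, 2) facing right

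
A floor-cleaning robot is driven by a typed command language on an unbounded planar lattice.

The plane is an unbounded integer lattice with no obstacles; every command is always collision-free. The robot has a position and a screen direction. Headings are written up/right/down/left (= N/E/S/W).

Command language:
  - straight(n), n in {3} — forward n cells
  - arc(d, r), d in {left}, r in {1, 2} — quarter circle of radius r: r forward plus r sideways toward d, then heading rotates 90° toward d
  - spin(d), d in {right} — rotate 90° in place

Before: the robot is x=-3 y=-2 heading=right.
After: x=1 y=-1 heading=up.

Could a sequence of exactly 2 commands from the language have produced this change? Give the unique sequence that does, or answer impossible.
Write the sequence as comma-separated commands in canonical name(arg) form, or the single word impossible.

key: running arc(left, 1) before straight(3) would end elsewhere — order is forced
start: x=-3 y=-2 heading=right
t=1 straight(3) ⇒ x=0 y=-2 heading=right
t=2 arc(left, 1) ⇒ x=1 y=-1 heading=up
no other 2-command option fits: unique.

straight(3), arc(left, 1)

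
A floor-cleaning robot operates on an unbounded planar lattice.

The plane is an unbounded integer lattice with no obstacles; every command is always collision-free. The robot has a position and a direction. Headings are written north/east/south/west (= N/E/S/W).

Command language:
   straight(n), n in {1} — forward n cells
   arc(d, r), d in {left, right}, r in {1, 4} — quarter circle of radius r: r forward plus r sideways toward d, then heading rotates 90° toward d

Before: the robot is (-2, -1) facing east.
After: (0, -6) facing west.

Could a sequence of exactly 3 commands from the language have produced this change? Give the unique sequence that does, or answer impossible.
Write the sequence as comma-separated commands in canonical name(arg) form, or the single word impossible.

key: position moved to (0,-6) AND the heading swung to W — translation plus rotation needed
from: (-2, -1) facing east
t=1 arc(right, 4) ⇒ (2, -5) facing south
t=2 arc(right, 1) ⇒ (1, -6) facing west
t=3 straight(1) ⇒ (0, -6) facing west
no rival 3-sequence matches.

arc(right, 4), arc(right, 1), straight(1)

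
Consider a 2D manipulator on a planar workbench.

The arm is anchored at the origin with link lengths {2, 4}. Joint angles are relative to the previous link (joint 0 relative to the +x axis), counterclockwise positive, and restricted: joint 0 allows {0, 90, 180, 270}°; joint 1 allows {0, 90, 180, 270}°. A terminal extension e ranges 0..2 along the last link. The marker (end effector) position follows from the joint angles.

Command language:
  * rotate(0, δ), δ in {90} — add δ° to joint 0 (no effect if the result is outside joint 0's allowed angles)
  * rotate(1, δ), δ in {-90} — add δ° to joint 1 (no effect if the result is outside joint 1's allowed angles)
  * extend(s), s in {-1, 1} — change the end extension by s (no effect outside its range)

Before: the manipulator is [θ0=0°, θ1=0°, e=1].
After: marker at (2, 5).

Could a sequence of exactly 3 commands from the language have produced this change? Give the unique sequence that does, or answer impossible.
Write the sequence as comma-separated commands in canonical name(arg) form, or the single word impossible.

begin: [θ0=0°, θ1=0°, e=1]
[1] after rotate(1, -90): [θ0=0°, θ1=270°, e=1]
[2] after rotate(1, -90): [θ0=0°, θ1=180°, e=1]
[3] after rotate(1, -90): [θ0=0°, θ1=90°, e=1]
no rival 3-sequence matches.

rotate(1, -90), rotate(1, -90), rotate(1, -90)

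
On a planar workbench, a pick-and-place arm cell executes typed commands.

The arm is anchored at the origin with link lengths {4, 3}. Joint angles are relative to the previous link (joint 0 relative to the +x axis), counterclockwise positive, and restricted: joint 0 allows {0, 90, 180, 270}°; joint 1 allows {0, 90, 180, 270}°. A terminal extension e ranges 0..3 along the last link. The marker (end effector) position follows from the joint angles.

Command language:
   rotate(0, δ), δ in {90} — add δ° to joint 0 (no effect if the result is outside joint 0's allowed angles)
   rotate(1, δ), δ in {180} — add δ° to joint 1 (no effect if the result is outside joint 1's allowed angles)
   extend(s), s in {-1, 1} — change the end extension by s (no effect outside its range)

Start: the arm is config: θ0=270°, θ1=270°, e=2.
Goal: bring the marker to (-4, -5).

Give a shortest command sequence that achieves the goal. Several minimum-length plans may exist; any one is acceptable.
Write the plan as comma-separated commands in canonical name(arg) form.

rotate(1, 180), rotate(0, 90), rotate(0, 90), rotate(0, 90)

start: config: θ0=270°, θ1=270°, e=2
1. rotate(1, 180) → config: θ0=270°, θ1=90°, e=2
2. rotate(0, 90) → config: θ0=0°, θ1=90°, e=2
3. rotate(0, 90) → config: θ0=90°, θ1=90°, e=2
4. rotate(0, 90) → config: θ0=180°, θ1=90°, e=2
minimal: 4 command(s), checked below 4.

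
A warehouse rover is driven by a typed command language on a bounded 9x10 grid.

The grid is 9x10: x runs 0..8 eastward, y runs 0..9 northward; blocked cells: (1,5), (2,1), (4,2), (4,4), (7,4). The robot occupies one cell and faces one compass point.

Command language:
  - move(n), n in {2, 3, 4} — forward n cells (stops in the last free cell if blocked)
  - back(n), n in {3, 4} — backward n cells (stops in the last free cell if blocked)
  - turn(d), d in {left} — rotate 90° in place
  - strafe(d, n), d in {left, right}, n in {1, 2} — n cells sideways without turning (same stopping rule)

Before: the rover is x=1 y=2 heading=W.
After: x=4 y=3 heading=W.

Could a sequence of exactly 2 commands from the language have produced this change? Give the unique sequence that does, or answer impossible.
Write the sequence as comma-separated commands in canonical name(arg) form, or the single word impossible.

strafe(right, 1), back(3)

key: order matters: swapping strafe(right, 1) and back(3) lands elsewhere
begin: x=1 y=2 heading=W
[1] after strafe(right, 1): x=1 y=3 heading=W
[2] after back(3): x=4 y=3 heading=W
all 100 alternatives checked — unique.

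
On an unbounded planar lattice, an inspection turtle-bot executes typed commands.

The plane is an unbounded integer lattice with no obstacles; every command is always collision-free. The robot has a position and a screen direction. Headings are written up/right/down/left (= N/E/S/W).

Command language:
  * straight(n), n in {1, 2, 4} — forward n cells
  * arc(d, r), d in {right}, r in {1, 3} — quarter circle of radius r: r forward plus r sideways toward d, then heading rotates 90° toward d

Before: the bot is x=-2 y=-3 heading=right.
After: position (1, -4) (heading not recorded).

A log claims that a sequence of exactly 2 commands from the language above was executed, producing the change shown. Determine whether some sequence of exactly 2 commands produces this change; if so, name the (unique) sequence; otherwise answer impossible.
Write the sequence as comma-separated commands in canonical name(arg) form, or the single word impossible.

key: order matters: swapping straight(2) and arc(right, 1) lands elsewhere
t0: x=-2 y=-3 heading=right
[1] after straight(2): x=0 y=-3 heading=right
[2] after arc(right, 1): x=1 y=-4 heading=down
no rival 2-sequence matches.

straight(2), arc(right, 1)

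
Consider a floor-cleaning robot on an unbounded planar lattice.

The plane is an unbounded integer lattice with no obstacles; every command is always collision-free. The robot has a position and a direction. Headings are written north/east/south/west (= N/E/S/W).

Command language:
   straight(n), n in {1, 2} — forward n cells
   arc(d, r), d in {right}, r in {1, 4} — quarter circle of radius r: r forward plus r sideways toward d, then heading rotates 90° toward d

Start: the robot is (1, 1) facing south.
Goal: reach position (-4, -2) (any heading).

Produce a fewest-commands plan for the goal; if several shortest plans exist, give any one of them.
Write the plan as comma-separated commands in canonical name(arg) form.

arc(right, 4), arc(right, 1)

initial: (1, 1) facing south
t=1 arc(right, 4) ⇒ (-3, -3) facing west
t=2 arc(right, 1) ⇒ (-4, -2) facing north
minimal: 2 command(s), checked below 2.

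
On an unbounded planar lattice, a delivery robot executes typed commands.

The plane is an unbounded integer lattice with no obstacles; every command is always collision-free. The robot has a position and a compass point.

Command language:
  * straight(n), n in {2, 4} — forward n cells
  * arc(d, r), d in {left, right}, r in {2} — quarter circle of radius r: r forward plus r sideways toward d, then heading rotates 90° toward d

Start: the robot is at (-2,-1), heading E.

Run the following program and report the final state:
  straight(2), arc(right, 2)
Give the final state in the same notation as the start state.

at (2,-3), heading S

start: at (-2,-1), heading E
1. straight(2) → at (0,-1), heading E
2. arc(right, 2) → at (2,-3), heading S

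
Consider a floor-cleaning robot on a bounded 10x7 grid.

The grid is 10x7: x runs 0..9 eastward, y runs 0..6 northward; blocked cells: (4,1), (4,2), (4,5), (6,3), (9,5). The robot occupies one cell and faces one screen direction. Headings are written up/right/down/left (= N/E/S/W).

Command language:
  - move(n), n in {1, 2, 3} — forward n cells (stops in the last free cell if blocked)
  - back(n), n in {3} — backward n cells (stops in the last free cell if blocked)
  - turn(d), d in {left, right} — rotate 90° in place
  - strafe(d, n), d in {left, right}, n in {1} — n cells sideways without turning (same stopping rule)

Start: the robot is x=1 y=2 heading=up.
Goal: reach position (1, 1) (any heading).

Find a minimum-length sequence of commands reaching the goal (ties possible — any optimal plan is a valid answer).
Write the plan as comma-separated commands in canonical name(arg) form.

turn(left), strafe(left, 1)

start: x=1 y=2 heading=up
step 1 (turn(left)): x=1 y=2 heading=left
step 2 (strafe(left, 1)): x=1 y=1 heading=left
no 1-step plan works, so 2 is optimal.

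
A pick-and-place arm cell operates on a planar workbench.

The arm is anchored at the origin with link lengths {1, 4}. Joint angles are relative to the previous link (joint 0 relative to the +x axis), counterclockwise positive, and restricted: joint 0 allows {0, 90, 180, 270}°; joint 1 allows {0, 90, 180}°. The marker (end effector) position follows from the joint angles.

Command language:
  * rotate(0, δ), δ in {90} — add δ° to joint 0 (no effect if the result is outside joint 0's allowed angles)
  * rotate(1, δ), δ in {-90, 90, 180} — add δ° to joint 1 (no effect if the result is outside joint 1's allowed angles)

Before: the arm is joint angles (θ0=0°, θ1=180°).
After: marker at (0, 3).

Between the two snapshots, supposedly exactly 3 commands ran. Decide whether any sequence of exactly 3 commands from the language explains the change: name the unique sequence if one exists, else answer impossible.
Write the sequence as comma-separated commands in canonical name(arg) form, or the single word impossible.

t0: joint angles (θ0=0°, θ1=180°)
1. rotate(0, 90) → joint angles (θ0=90°, θ1=180°)
2. rotate(0, 90) → joint angles (θ0=180°, θ1=180°)
3. rotate(0, 90) → joint angles (θ0=270°, θ1=180°)
all 64 alternatives checked — unique.

rotate(0, 90), rotate(0, 90), rotate(0, 90)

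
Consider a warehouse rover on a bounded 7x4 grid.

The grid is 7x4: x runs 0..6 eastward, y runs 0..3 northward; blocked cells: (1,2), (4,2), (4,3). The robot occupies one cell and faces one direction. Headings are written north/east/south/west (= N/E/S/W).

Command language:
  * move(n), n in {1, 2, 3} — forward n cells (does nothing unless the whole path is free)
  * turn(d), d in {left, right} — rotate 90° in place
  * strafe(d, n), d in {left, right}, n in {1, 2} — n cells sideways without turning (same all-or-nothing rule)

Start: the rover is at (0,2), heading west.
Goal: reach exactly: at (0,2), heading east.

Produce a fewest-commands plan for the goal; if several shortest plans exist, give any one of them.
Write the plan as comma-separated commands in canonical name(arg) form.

turn(right), turn(right)

t0: at (0,2), heading west
t=1 turn(right) ⇒ at (0,2), heading north
t=2 turn(right) ⇒ at (0,2), heading east
no 1-step plan works, so 2 is optimal.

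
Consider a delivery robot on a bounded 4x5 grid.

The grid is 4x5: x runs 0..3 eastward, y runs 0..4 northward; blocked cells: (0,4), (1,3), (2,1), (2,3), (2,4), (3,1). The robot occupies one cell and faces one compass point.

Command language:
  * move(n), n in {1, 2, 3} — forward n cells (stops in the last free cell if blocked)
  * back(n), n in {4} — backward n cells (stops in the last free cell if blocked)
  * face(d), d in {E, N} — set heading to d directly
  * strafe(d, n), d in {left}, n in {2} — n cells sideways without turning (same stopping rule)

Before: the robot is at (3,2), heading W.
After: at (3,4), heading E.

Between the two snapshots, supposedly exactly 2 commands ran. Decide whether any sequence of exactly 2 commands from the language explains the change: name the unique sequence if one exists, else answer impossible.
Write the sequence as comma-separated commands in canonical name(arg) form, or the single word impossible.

key: order matters: swapping face(E) and strafe(left, 2) lands elsewhere
initial: at (3,2), heading W
1. face(E) → at (3,2), heading E
2. strafe(left, 2) → at (3,4), heading E
no rival 2-sequence matches.

face(E), strafe(left, 2)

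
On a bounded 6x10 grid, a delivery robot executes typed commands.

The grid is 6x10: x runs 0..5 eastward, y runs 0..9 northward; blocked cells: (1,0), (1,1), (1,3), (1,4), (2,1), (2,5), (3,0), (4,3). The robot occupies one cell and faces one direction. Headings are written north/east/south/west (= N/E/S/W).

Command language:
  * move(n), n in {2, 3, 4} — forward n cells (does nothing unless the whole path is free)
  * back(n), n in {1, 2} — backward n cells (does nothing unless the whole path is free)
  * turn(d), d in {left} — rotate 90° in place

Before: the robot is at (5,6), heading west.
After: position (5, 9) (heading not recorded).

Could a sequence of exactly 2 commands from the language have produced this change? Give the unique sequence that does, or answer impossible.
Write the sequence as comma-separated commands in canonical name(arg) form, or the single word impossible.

every 2-command combo misses the target.

impossible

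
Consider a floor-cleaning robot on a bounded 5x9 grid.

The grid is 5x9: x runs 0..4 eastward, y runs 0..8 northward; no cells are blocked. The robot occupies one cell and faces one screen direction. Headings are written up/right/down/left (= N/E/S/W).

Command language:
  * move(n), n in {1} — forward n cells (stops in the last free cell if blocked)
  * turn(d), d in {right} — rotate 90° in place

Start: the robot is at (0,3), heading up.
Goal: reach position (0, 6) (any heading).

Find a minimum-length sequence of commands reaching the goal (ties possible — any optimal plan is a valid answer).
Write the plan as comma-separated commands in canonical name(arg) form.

move(1), move(1), move(1)

initial: at (0,3), heading up
1. move(1) → at (0,4), heading up
2. move(1) → at (0,5), heading up
3. move(1) → at (0,6), heading up
no 2-step plan works, so 3 is optimal.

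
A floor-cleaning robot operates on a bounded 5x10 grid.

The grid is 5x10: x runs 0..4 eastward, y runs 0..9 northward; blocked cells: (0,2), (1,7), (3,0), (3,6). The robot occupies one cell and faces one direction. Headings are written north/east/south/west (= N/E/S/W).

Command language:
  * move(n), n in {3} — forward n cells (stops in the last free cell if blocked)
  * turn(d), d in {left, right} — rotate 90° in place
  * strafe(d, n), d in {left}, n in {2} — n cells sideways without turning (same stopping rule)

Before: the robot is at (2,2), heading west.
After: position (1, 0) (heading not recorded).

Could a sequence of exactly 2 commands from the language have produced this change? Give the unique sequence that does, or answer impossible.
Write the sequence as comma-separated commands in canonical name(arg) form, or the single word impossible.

key: order matters: swapping move(3) and strafe(left, 2) lands elsewhere
initial: at (2,2), heading west
step 1 (move(3)): at (1,2), heading west
step 2 (strafe(left, 2)): at (1,0), heading west
all 16 alternatives checked — unique.

move(3), strafe(left, 2)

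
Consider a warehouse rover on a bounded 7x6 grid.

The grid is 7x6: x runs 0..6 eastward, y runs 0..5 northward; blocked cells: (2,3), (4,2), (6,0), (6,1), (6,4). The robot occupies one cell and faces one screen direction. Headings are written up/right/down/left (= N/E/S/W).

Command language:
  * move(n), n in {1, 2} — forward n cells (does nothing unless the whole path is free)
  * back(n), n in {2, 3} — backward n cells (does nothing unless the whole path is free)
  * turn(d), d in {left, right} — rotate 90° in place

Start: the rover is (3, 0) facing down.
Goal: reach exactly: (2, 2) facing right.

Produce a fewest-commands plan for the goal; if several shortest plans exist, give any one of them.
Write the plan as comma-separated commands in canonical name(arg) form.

start: (3, 0) facing down
1. back(2) → (3, 2) facing down
2. turn(left) → (3, 2) facing right
3. back(2) → (1, 2) facing right
4. move(1) → (2, 2) facing right
shorter routes all fall short; 4 is best.

back(2), turn(left), back(2), move(1)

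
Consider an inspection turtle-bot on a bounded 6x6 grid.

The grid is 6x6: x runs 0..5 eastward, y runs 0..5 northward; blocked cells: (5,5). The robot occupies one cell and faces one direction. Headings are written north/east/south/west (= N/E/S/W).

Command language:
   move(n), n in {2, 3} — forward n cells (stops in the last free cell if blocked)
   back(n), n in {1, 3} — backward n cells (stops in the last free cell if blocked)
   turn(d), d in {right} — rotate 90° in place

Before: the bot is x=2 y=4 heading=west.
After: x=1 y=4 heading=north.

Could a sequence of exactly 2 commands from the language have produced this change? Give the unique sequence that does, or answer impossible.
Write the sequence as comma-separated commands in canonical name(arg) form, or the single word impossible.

impossible

no 2-step route produces this change.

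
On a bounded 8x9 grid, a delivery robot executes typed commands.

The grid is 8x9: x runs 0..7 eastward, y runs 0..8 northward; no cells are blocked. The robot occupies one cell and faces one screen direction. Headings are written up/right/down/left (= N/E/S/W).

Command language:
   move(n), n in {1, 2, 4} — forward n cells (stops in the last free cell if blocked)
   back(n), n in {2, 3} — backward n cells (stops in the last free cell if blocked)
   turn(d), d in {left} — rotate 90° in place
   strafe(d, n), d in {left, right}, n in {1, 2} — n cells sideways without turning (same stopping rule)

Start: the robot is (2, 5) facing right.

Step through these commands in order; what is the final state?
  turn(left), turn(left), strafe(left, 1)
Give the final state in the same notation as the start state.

from: (2, 5) facing right
[1] after turn(left): (2, 5) facing up
[2] after turn(left): (2, 5) facing left
[3] after strafe(left, 1): (2, 4) facing left

(2, 4) facing left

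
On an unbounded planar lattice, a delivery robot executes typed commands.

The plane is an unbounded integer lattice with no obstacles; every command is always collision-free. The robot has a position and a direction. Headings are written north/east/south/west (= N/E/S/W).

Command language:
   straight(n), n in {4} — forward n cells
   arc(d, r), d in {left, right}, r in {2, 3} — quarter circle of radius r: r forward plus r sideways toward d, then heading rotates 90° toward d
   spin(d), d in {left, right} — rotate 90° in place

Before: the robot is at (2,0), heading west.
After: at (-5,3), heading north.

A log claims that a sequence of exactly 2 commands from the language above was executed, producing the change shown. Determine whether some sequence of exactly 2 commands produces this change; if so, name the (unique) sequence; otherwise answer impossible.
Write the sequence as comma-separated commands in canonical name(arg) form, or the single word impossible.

key: cell and facing (now N) both changed — the 2 commands mix motion and turning
t0: at (2,0), heading west
step 1 (straight(4)): at (-2,0), heading west
step 2 (arc(right, 3)): at (-5,3), heading north
uniquely the one of 49 2-step routes that fits.

straight(4), arc(right, 3)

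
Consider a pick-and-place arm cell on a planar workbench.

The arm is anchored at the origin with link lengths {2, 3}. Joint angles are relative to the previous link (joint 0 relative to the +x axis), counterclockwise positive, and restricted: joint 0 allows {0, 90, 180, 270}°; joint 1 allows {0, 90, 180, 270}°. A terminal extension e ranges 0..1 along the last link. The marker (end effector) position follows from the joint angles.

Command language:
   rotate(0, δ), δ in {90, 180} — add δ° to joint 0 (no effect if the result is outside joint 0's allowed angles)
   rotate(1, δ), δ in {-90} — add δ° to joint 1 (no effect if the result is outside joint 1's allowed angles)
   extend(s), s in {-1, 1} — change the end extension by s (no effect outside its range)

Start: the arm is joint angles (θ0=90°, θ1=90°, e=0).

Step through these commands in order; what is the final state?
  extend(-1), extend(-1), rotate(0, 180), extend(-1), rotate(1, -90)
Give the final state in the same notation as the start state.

t0: joint angles (θ0=90°, θ1=90°, e=0)
t=1 extend(-1) ⇒ joint angles (θ0=90°, θ1=90°, e=0)
t=2 extend(-1) ⇒ joint angles (θ0=90°, θ1=90°, e=0)
t=3 rotate(0, 180) ⇒ joint angles (θ0=270°, θ1=90°, e=0)
t=4 extend(-1) ⇒ joint angles (θ0=270°, θ1=90°, e=0)
t=5 rotate(1, -90) ⇒ joint angles (θ0=270°, θ1=0°, e=0)

joint angles (θ0=270°, θ1=0°, e=0)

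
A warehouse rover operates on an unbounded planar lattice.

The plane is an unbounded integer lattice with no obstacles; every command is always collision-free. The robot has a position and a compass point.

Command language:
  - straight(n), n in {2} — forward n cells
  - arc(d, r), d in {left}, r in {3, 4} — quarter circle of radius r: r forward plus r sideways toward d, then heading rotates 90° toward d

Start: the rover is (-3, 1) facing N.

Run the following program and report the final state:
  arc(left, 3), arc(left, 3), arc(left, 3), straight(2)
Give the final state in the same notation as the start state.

start: (-3, 1) facing N
step 1 (arc(left, 3)): (-6, 4) facing W
step 2 (arc(left, 3)): (-9, 1) facing S
step 3 (arc(left, 3)): (-6, -2) facing E
step 4 (straight(2)): (-4, -2) facing E

(-4, -2) facing E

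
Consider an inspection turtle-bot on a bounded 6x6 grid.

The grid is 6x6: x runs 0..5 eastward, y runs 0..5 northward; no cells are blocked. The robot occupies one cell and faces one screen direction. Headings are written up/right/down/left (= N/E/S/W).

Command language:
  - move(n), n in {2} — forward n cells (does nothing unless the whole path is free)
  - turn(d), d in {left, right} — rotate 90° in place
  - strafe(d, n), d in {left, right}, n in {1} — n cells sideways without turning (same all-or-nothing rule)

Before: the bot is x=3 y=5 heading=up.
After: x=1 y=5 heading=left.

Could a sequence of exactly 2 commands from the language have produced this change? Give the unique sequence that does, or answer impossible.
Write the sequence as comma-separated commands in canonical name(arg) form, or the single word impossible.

key: cell and facing (now W) both changed — the 2 commands mix motion and turning
t0: x=3 y=5 heading=up
t=1 turn(left) ⇒ x=3 y=5 heading=left
t=2 move(2) ⇒ x=1 y=5 heading=left
all 25 alternatives checked — unique.

turn(left), move(2)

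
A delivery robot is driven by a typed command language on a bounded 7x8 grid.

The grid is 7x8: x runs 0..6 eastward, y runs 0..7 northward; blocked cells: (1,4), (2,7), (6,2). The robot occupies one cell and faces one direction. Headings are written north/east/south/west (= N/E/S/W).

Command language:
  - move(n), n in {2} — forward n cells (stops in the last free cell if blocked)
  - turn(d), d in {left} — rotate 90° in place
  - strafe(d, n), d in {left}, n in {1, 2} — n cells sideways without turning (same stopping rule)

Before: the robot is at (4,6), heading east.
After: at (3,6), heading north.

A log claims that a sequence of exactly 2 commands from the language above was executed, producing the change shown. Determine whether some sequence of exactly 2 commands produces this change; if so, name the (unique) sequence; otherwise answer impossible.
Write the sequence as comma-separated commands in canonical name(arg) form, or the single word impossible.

turn(left), strafe(left, 1)

key: position moved to (3,6) AND the heading swung to N — translation plus rotation needed
begin: at (4,6), heading east
step 1 (turn(left)): at (4,6), heading north
step 2 (strafe(left, 1)): at (3,6), heading north
all 16 alternatives checked — unique.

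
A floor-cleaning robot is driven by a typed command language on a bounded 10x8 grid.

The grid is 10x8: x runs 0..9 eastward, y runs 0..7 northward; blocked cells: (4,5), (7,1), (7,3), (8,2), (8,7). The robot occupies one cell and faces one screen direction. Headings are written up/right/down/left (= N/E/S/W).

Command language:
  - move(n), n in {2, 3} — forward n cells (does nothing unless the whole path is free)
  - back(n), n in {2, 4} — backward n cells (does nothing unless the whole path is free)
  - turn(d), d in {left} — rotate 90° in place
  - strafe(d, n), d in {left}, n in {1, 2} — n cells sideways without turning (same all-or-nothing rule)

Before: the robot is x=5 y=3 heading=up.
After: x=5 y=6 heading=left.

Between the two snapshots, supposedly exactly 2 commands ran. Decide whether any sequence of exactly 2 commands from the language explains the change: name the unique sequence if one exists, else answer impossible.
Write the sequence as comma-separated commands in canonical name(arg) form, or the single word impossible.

key: running turn(left) before move(3) would end elsewhere — order is forced
begin: x=5 y=3 heading=up
t=1 move(3) ⇒ x=5 y=6 heading=up
t=2 turn(left) ⇒ x=5 y=6 heading=left
no rival 2-sequence matches.

move(3), turn(left)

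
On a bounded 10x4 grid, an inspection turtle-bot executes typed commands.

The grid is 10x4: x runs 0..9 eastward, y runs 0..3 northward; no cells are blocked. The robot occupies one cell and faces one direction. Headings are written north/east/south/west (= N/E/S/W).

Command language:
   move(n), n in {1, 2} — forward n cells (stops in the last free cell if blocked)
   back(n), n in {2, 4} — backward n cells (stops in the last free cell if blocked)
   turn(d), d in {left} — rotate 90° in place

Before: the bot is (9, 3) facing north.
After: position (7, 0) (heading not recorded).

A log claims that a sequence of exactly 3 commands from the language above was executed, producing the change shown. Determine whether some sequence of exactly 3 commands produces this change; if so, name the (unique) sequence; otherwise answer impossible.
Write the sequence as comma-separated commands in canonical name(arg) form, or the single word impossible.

back(4), turn(left), move(2)

key: back(4) runs into the grid edge before its full distance
begin: (9, 3) facing north
1. back(4) → (9, 0) facing north
2. turn(left) → (9, 0) facing west
3. move(2) → (7, 0) facing west
all 125 alternatives checked — unique.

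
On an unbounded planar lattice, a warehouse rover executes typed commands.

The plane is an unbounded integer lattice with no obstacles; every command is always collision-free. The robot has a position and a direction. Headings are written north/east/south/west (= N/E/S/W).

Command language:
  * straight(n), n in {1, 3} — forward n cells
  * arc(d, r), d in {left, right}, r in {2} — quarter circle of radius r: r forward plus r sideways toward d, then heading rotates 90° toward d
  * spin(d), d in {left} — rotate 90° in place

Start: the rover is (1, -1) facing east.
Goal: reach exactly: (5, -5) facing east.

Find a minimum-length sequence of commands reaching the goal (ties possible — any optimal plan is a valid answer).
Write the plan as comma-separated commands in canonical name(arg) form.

t0: (1, -1) facing east
1. arc(right, 2) → (3, -3) facing south
2. arc(left, 2) → (5, -5) facing east
no 1-step plan works, so 2 is optimal.

arc(right, 2), arc(left, 2)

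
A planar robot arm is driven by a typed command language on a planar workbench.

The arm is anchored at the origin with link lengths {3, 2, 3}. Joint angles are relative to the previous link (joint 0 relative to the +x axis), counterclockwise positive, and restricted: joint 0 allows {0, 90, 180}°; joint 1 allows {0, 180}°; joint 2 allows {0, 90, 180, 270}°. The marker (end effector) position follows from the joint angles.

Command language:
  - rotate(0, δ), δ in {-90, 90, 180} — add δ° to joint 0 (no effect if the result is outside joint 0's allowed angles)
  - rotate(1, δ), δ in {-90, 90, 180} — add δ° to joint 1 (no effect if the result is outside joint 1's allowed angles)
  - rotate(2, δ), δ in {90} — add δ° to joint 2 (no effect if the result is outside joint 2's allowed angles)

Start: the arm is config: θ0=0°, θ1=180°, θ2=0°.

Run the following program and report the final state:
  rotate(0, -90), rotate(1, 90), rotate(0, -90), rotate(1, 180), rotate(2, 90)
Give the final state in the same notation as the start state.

t0: config: θ0=0°, θ1=180°, θ2=0°
t=1 rotate(0, -90) ⇒ config: θ0=0°, θ1=180°, θ2=0°
t=2 rotate(1, 90) ⇒ config: θ0=0°, θ1=180°, θ2=0°
t=3 rotate(0, -90) ⇒ config: θ0=0°, θ1=180°, θ2=0°
t=4 rotate(1, 180) ⇒ config: θ0=0°, θ1=0°, θ2=0°
t=5 rotate(2, 90) ⇒ config: θ0=0°, θ1=0°, θ2=90°

config: θ0=0°, θ1=0°, θ2=90°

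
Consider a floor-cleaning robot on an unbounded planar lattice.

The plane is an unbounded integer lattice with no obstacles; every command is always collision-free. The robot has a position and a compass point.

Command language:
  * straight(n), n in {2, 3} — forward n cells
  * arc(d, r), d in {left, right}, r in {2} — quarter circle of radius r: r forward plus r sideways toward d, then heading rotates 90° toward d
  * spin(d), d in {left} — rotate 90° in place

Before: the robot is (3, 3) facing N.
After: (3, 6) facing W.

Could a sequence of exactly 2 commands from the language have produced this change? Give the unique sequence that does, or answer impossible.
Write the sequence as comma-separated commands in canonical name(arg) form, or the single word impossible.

key: order matters: swapping straight(3) and spin(left) lands elsewhere
t0: (3, 3) facing N
1. straight(3) → (3, 6) facing N
2. spin(left) → (3, 6) facing W
uniquely the one of 25 2-step routes that fits.

straight(3), spin(left)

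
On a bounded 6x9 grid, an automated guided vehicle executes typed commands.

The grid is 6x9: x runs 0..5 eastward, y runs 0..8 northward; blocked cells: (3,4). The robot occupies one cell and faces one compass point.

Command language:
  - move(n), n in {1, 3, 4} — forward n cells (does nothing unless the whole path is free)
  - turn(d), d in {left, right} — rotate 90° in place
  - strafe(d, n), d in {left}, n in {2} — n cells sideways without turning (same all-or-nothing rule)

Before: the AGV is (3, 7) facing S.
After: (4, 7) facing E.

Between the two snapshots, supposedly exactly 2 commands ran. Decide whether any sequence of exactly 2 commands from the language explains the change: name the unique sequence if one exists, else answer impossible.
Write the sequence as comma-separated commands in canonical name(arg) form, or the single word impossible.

turn(left), move(1)

key: cell and facing (now E) both changed — the 2 commands mix motion and turning
t0: (3, 7) facing S
[1] after turn(left): (3, 7) facing E
[2] after move(1): (4, 7) facing E
all 36 alternatives checked — unique.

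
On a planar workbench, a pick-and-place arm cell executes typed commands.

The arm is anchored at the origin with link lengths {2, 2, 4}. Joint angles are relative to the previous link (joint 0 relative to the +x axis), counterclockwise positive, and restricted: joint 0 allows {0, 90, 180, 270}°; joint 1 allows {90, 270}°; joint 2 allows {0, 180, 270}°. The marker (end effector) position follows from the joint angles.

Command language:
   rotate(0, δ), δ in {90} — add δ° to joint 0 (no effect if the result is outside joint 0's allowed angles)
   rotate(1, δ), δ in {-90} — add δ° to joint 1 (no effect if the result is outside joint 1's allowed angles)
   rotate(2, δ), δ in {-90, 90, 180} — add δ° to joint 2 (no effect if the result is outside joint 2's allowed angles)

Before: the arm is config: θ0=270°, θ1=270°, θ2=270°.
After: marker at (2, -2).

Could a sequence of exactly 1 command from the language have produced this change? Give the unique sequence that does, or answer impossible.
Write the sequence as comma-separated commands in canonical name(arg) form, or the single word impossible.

begin: config: θ0=270°, θ1=270°, θ2=270°
t=1 rotate(2, -90) ⇒ config: θ0=270°, θ1=270°, θ2=180°
all 5 alternatives checked — unique.

rotate(2, -90)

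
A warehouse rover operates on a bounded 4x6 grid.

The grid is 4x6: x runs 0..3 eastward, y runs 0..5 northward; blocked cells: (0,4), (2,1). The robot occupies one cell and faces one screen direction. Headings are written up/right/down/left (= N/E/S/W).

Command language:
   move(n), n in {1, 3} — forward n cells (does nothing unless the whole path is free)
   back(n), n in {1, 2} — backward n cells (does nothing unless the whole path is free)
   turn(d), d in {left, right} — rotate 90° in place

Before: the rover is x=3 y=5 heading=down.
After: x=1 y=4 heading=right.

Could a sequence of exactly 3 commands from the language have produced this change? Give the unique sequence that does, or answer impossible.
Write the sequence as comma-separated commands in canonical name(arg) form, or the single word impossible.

move(1), turn(left), back(2)

key: cell and facing (now E) both changed — the 3 commands mix motion and turning
initial: x=3 y=5 heading=down
step 1 (move(1)): x=3 y=4 heading=down
step 2 (turn(left)): x=3 y=4 heading=right
step 3 (back(2)): x=1 y=4 heading=right
uniquely the one of 216 3-step routes that fits.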